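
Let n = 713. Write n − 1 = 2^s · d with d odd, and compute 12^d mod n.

713 − 1 = 712 = 2^3 · 89, so d = 89.
12^1 ≡ 12 (mod 713)
12^2 ≡ 12^2 = 144 ≡ 144 (mod 713)
12^4 ≡ 144^2 = 20736 ≡ 59 (mod 713)
12^8 ≡ 59^2 = 3481 ≡ 629 (mod 713)
12^16 ≡ 629^2 = 395641 ≡ 639 (mod 713)
12^32 ≡ 639^2 = 408321 ≡ 485 (mod 713)
12^64 ≡ 485^2 = 235225 ≡ 648 (mod 713)
89 = 64 + 16 + 8 + 1 in binary powers of 2.
So 12^89 ≡ 648 · 639 · 629 · 12 ≡ 633 (mod 713).
Squaring chain: 633 → 696 → 289; never reaches −1, so base 12 is a Miller–Rabin witness that 713 is composite.

633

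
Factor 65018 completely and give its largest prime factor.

65018 = 2 · 32509
32509 = 19 · 1711
1711 = 29 · 59
59 is prime.
So 65018 = 2 · 19 · 29 · 59; the largest prime factor is 59.

59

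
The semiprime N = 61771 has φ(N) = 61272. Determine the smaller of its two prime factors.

φ(n) = (p−1)(q−1) = n − (p+q) + 1, so p + q = 61771 − 61272 + 1 = 500.
p and q are the roots of t² − 500t + 61771 = 0.
Discriminant: 500² − 4·61771 = 250000 − 247084 = 2916; √2916 = 54.
q = (500 − 54)/2 = 223, p = (500 + 54)/2 = 277.
Check: 223 · 277 = 61771.

223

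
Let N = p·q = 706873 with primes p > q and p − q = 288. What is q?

Since p = q + 288, we have 706873 = q(q + 288), so q² + 288q − 706873 = 0.
Discriminant: 288² + 4·706873 = 82944 + 2827492 = 2910436; √2910436 = 1706.
q = (−288 + 1706)/2 = 709, and p = q + 288 = 997.
Check: 709 · 997 = 706873.

709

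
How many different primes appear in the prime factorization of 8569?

3

8569 = 11 · 779
779 = 19 · 41
8569 = 11 · 19 · 41, which has 3 distinct prime factors.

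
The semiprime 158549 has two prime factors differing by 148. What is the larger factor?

479

Since p = q + 148, we have 158549 = q(q + 148), so q² + 148q − 158549 = 0.
Discriminant: 148² + 4·158549 = 21904 + 634196 = 656100; √656100 = 810.
q = (−148 + 810)/2 = 331, and p = q + 148 = 479.
Check: 331 · 479 = 158549.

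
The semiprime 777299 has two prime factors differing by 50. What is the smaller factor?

857

Since p = q + 50, we have 777299 = q(q + 50), so q² + 50q − 777299 = 0.
Discriminant: 50² + 4·777299 = 2500 + 3109196 = 3111696; √3111696 = 1764.
q = (−50 + 1764)/2 = 857, and p = q + 50 = 907.
Check: 857 · 907 = 777299.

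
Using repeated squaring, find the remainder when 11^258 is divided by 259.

11^1 ≡ 11 (mod 259)
11^2 ≡ 11^2 = 121 ≡ 121 (mod 259)
11^4 ≡ 121^2 = 14641 ≡ 137 (mod 259)
11^8 ≡ 137^2 = 18769 ≡ 121 (mod 259)
11^16 ≡ 121^2 = 14641 ≡ 137 (mod 259)
11^32 ≡ 137^2 = 18769 ≡ 121 (mod 259)
11^64 ≡ 121^2 = 14641 ≡ 137 (mod 259)
11^128 ≡ 137^2 = 18769 ≡ 121 (mod 259)
11^256 ≡ 121^2 = 14641 ≡ 137 (mod 259)
258 = 256 + 2 in binary powers of 2.
So 11^258 ≡ 137 · 121 ≡ 1 (mod 259).
Since the result is 1, base 11 gives no evidence that 259 is composite.

1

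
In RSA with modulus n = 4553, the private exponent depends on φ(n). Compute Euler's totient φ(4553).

4368

Factor: 4553 = 29 · 157.
φ(4553) = (29−1) · (157−1) = 28 · 156 = 4368.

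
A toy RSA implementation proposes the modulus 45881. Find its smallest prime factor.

11

45881 is odd.
Digit sum 26, not divisible by 3.
Ends in 1: not divisible by 5.
7: 45881 = 7·6554 + 3
11: 45881 = 11·4171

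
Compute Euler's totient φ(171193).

152880

Factor: 171193 = 11 · 79 · 197.
φ(171193) = (11−1) · (79−1) · (197−1) = 10 · 78 · 196 = 152880.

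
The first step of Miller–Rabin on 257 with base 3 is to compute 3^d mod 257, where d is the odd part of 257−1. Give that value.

257 − 1 = 256 = 2^8 · 1, so d = 1.
3^1 ≡ 3 (mod 257)
1 = 1 in binary powers of 2.
So 3^1 ≡ 3 ≡ 3 (mod 257).
Squaring chain: 3 → 9 → 81 → 136 → 249 → 64 → 241 → 256; reaches −1, so base 3 does not prove 257 composite.

3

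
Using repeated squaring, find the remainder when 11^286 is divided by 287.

11^1 ≡ 11 (mod 287)
11^2 ≡ 11^2 = 121 ≡ 121 (mod 287)
11^4 ≡ 121^2 = 14641 ≡ 4 (mod 287)
11^8 ≡ 4^2 = 16 ≡ 16 (mod 287)
11^16 ≡ 16^2 = 256 ≡ 256 (mod 287)
11^32 ≡ 256^2 = 65536 ≡ 100 (mod 287)
11^64 ≡ 100^2 = 10000 ≡ 242 (mod 287)
11^128 ≡ 242^2 = 58564 ≡ 16 (mod 287)
11^256 ≡ 16^2 = 256 ≡ 256 (mod 287)
286 = 256 + 16 + 8 + 4 + 2 in binary powers of 2.
So 11^286 ≡ 256 · 256 · 16 · 4 · 121 ≡ 74 (mod 287).
Since 74 ≠ 1, base 11 is a Fermat witness: 287 is composite.

74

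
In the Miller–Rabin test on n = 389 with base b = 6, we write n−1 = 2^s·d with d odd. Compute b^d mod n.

1

389 − 1 = 388 = 2^2 · 97, so d = 97.
6^1 ≡ 6 (mod 389)
6^2 ≡ 6^2 = 36 ≡ 36 (mod 389)
6^4 ≡ 36^2 = 1296 ≡ 129 (mod 389)
6^8 ≡ 129^2 = 16641 ≡ 303 (mod 389)
6^16 ≡ 303^2 = 91809 ≡ 5 (mod 389)
6^32 ≡ 5^2 = 25 ≡ 25 (mod 389)
6^64 ≡ 25^2 = 625 ≡ 236 (mod 389)
97 = 64 + 32 + 1 in binary powers of 2.
So 6^97 ≡ 236 · 25 · 6 ≡ 1 (mod 389).
Since 6^d ≡ 1 (mod 389), base 6 does not prove 389 composite.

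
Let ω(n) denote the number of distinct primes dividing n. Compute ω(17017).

17017 = 7 · 2431
2431 = 11 · 221
221 = 13 · 17
17017 = 7 · 11 · 13 · 17, which has 4 distinct prime factors.

4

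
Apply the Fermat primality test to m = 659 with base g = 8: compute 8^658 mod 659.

8^1 ≡ 8 (mod 659)
8^2 ≡ 8^2 = 64 ≡ 64 (mod 659)
8^4 ≡ 64^2 = 4096 ≡ 142 (mod 659)
8^8 ≡ 142^2 = 20164 ≡ 394 (mod 659)
8^16 ≡ 394^2 = 155236 ≡ 371 (mod 659)
8^32 ≡ 371^2 = 137641 ≡ 569 (mod 659)
8^64 ≡ 569^2 = 323761 ≡ 192 (mod 659)
8^128 ≡ 192^2 = 36864 ≡ 619 (mod 659)
8^256 ≡ 619^2 = 383161 ≡ 282 (mod 659)
8^512 ≡ 282^2 = 79524 ≡ 444 (mod 659)
658 = 512 + 128 + 16 + 2 in binary powers of 2.
So 8^658 ≡ 444 · 619 · 371 · 64 ≡ 1 (mod 659).
Since the result is 1, base 8 gives no evidence that 659 is composite.

1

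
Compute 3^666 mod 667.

660

3^1 ≡ 3 (mod 667)
3^2 ≡ 3^2 = 9 ≡ 9 (mod 667)
3^4 ≡ 9^2 = 81 ≡ 81 (mod 667)
3^8 ≡ 81^2 = 6561 ≡ 558 (mod 667)
3^16 ≡ 558^2 = 311364 ≡ 542 (mod 667)
3^32 ≡ 542^2 = 293764 ≡ 284 (mod 667)
3^64 ≡ 284^2 = 80656 ≡ 616 (mod 667)
3^128 ≡ 616^2 = 379456 ≡ 600 (mod 667)
3^256 ≡ 600^2 = 360000 ≡ 487 (mod 667)
3^512 ≡ 487^2 = 237169 ≡ 384 (mod 667)
666 = 512 + 128 + 16 + 8 + 2 in binary powers of 2.
So 3^666 ≡ 384 · 600 · 542 · 558 · 9 ≡ 660 (mod 667).
Since 660 ≠ 1, base 3 is a Fermat witness: 667 is composite.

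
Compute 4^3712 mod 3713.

3033

4^1 ≡ 4 (mod 3713)
4^2 ≡ 4^2 = 16 ≡ 16 (mod 3713)
4^4 ≡ 16^2 = 256 ≡ 256 (mod 3713)
4^8 ≡ 256^2 = 65536 ≡ 2415 (mod 3713)
4^16 ≡ 2415^2 = 5832225 ≡ 2815 (mod 3713)
4^32 ≡ 2815^2 = 7924225 ≡ 683 (mod 3713)
4^64 ≡ 683^2 = 466489 ≡ 2364 (mod 3713)
4^128 ≡ 2364^2 = 5588496 ≡ 431 (mod 3713)
4^256 ≡ 431^2 = 185761 ≡ 111 (mod 3713)
4^512 ≡ 111^2 = 12321 ≡ 1182 (mod 3713)
4^1024 ≡ 1182^2 = 1397124 ≡ 1036 (mod 3713)
4^2048 ≡ 1036^2 = 1073296 ≡ 239 (mod 3713)
3712 = 2048 + 1024 + 512 + 128 in binary powers of 2.
So 4^3712 ≡ 239 · 1036 · 1182 · 431 ≡ 3033 (mod 3713).
Since 3033 ≠ 1, base 4 is a Fermat witness: 3713 is composite.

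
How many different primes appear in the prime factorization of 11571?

4

11571 = 3 · 3857
3857 = 7 · 551
551 = 19 · 29
11571 = 3 · 7 · 19 · 29, which has 4 distinct prime factors.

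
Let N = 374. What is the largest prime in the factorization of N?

17

374 = 2 · 187
187 = 11 · 17
17 is prime.
So 374 = 2 · 11 · 17; the largest prime factor is 17.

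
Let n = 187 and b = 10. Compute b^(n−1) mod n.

10^1 ≡ 10 (mod 187)
10^2 ≡ 10^2 = 100 ≡ 100 (mod 187)
10^4 ≡ 100^2 = 10000 ≡ 89 (mod 187)
10^8 ≡ 89^2 = 7921 ≡ 67 (mod 187)
10^16 ≡ 67^2 = 4489 ≡ 1 (mod 187)
10^32 ≡ 1^2 = 1 ≡ 1 (mod 187)
10^64 ≡ 1^2 = 1 ≡ 1 (mod 187)
10^128 ≡ 1^2 = 1 ≡ 1 (mod 187)
186 = 128 + 32 + 16 + 8 + 2 in binary powers of 2.
So 10^186 ≡ 1 · 1 · 1 · 67 · 100 ≡ 155 (mod 187).
Since 155 ≠ 1, base 10 is a Fermat witness: 187 is composite.

155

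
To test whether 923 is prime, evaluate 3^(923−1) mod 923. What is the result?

3^1 ≡ 3 (mod 923)
3^2 ≡ 3^2 = 9 ≡ 9 (mod 923)
3^4 ≡ 9^2 = 81 ≡ 81 (mod 923)
3^8 ≡ 81^2 = 6561 ≡ 100 (mod 923)
3^16 ≡ 100^2 = 10000 ≡ 770 (mod 923)
3^32 ≡ 770^2 = 592900 ≡ 334 (mod 923)
3^64 ≡ 334^2 = 111556 ≡ 796 (mod 923)
3^128 ≡ 796^2 = 633616 ≡ 438 (mod 923)
3^256 ≡ 438^2 = 191844 ≡ 783 (mod 923)
3^512 ≡ 783^2 = 613089 ≡ 217 (mod 923)
922 = 512 + 256 + 128 + 16 + 8 + 2 in binary powers of 2.
So 3^922 ≡ 217 · 783 · 438 · 770 · 100 · 9 ≡ 432 (mod 923).
Since 432 ≠ 1, base 3 is a Fermat witness: 923 is composite.

432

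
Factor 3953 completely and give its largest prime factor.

3953 = 59 · 67
67 is prime.
So 3953 = 59 · 67; the largest prime factor is 67.

67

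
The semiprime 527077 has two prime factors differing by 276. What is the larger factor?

877

Since p = q + 276, we have 527077 = q(q + 276), so q² + 276q − 527077 = 0.
Discriminant: 276² + 4·527077 = 76176 + 2108308 = 2184484; √2184484 = 1478.
q = (−276 + 1478)/2 = 601, and p = q + 276 = 877.
Check: 601 · 877 = 527077.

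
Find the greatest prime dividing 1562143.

83

1562143 = 11 · 142013
142013 = 29 · 4897
4897 = 59 · 83
83 is prime.
So 1562143 = 11 · 29 · 59 · 83; the largest prime factor is 83.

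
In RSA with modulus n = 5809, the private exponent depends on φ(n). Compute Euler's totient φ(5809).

Factor: 5809 = 37 · 157.
φ(5809) = (37−1) · (157−1) = 36 · 156 = 5616.

5616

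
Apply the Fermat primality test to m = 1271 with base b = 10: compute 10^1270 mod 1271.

780

10^1 ≡ 10 (mod 1271)
10^2 ≡ 10^2 = 100 ≡ 100 (mod 1271)
10^4 ≡ 100^2 = 10000 ≡ 1103 (mod 1271)
10^8 ≡ 1103^2 = 1216609 ≡ 262 (mod 1271)
10^16 ≡ 262^2 = 68644 ≡ 10 (mod 1271)
10^32 ≡ 10^2 = 100 ≡ 100 (mod 1271)
10^64 ≡ 100^2 = 10000 ≡ 1103 (mod 1271)
10^128 ≡ 1103^2 = 1216609 ≡ 262 (mod 1271)
10^256 ≡ 262^2 = 68644 ≡ 10 (mod 1271)
10^512 ≡ 10^2 = 100 ≡ 100 (mod 1271)
10^1024 ≡ 100^2 = 10000 ≡ 1103 (mod 1271)
1270 = 1024 + 128 + 64 + 32 + 16 + 4 + 2 in binary powers of 2.
So 10^1270 ≡ 1103 · 262 · 1103 · 100 · 10 · 1103 · 100 ≡ 780 (mod 1271).
Since 780 ≠ 1, base 10 is a Fermat witness: 1271 is composite.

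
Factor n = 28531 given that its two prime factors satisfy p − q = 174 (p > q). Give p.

Since p = q + 174, we have 28531 = q(q + 174), so q² + 174q − 28531 = 0.
Discriminant: 174² + 4·28531 = 30276 + 114124 = 144400; √144400 = 380.
q = (−174 + 380)/2 = 103, and p = q + 174 = 277.
Check: 103 · 277 = 28531.

277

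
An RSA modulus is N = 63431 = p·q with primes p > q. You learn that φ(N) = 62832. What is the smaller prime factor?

φ(n) = (p−1)(q−1) = n − (p+q) + 1, so p + q = 63431 − 62832 + 1 = 600.
p and q are the roots of t² − 600t + 63431 = 0.
Discriminant: 600² − 4·63431 = 360000 − 253724 = 106276; √106276 = 326.
q = (600 − 326)/2 = 137, p = (600 + 326)/2 = 463.
Check: 137 · 463 = 63431.

137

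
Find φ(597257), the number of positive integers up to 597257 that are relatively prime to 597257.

Factor: 597257 = 53 · 59 · 191.
φ(597257) = (53−1) · (59−1) · (191−1) = 52 · 58 · 190 = 573040.

573040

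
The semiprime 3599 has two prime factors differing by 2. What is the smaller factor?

Since p = q + 2, we have 3599 = q(q + 2), so q² + 2q − 3599 = 0.
Discriminant: 2² + 4·3599 = 4 + 14396 = 14400; √14400 = 120.
q = (−2 + 120)/2 = 59, and p = q + 2 = 61.
Check: 59 · 61 = 3599.

59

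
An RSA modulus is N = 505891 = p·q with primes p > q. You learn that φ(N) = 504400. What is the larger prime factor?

φ(n) = (p−1)(q−1) = n − (p+q) + 1, so p + q = 505891 − 504400 + 1 = 1492.
p and q are the roots of t² − 1492t + 505891 = 0.
Discriminant: 1492² − 4·505891 = 2226064 − 2023564 = 202500; √202500 = 450.
q = (1492 − 450)/2 = 521, p = (1492 + 450)/2 = 971.
Check: 521 · 971 = 505891.

971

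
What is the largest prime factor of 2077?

2077 = 31 · 67
67 is prime.
So 2077 = 31 · 67; the largest prime factor is 67.

67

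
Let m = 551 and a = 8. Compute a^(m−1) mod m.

8^1 ≡ 8 (mod 551)
8^2 ≡ 8^2 = 64 ≡ 64 (mod 551)
8^4 ≡ 64^2 = 4096 ≡ 239 (mod 551)
8^8 ≡ 239^2 = 57121 ≡ 368 (mod 551)
8^16 ≡ 368^2 = 135424 ≡ 429 (mod 551)
8^32 ≡ 429^2 = 184041 ≡ 7 (mod 551)
8^64 ≡ 7^2 = 49 ≡ 49 (mod 551)
8^128 ≡ 49^2 = 2401 ≡ 197 (mod 551)
8^256 ≡ 197^2 = 38809 ≡ 239 (mod 551)
8^512 ≡ 239^2 = 57121 ≡ 368 (mod 551)
550 = 512 + 32 + 4 + 2 in binary powers of 2.
So 8^550 ≡ 368 · 7 · 239 · 64 ≡ 486 (mod 551).
Since 486 ≠ 1, base 8 is a Fermat witness: 551 is composite.

486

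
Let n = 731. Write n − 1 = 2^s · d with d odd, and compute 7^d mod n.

295

731 − 1 = 730 = 2^1 · 365, so d = 365.
7^1 ≡ 7 (mod 731)
7^2 ≡ 7^2 = 49 ≡ 49 (mod 731)
7^4 ≡ 49^2 = 2401 ≡ 208 (mod 731)
7^8 ≡ 208^2 = 43264 ≡ 135 (mod 731)
7^16 ≡ 135^2 = 18225 ≡ 681 (mod 731)
7^32 ≡ 681^2 = 463761 ≡ 307 (mod 731)
7^64 ≡ 307^2 = 94249 ≡ 681 (mod 731)
7^128 ≡ 681^2 = 463761 ≡ 307 (mod 731)
7^256 ≡ 307^2 = 94249 ≡ 681 (mod 731)
365 = 256 + 64 + 32 + 8 + 4 + 1 in binary powers of 2.
So 7^365 ≡ 681 · 681 · 307 · 135 · 208 · 7 ≡ 295 (mod 731).
Squaring chain: 295; never reaches −1, so base 7 is a Miller–Rabin witness that 731 is composite.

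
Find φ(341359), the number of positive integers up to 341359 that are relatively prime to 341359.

Factor: 341359 = 29 · 79 · 149.
φ(341359) = (29−1) · (79−1) · (149−1) = 28 · 78 · 148 = 323232.

323232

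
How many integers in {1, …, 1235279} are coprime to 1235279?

Factor: 1235279 = 67 · 103 · 179.
φ(1235279) = (67−1) · (103−1) · (179−1) = 66 · 102 · 178 = 1198296.

1198296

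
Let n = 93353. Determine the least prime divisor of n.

13

93353 is odd.
Digit sum 23, not divisible by 3.
Ends in 3: not divisible by 5.
7: 93353 = 7·13336 + 1
11: 93353 = 11·8486 + 7
13: 93353 = 13·7181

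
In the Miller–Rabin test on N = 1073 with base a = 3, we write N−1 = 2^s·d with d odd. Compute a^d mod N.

1073 − 1 = 1072 = 2^4 · 67, so d = 67.
3^1 ≡ 3 (mod 1073)
3^2 ≡ 3^2 = 9 ≡ 9 (mod 1073)
3^4 ≡ 9^2 = 81 ≡ 81 (mod 1073)
3^8 ≡ 81^2 = 6561 ≡ 123 (mod 1073)
3^16 ≡ 123^2 = 15129 ≡ 107 (mod 1073)
3^32 ≡ 107^2 = 11449 ≡ 719 (mod 1073)
3^64 ≡ 719^2 = 516961 ≡ 848 (mod 1073)
67 = 64 + 2 + 1 in binary powers of 2.
So 3^67 ≡ 848 · 9 · 3 ≡ 363 (mod 1073).
Squaring chain: 363 → 863 → 107 → 719; never reaches −1, so base 3 is a Miller–Rabin witness that 1073 is composite.

363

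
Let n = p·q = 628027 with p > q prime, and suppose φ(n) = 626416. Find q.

φ(n) = (p−1)(q−1) = n − (p+q) + 1, so p + q = 628027 − 626416 + 1 = 1612.
p and q are the roots of t² − 1612t + 628027 = 0.
Discriminant: 1612² − 4·628027 = 2598544 − 2512108 = 86436; √86436 = 294.
q = (1612 − 294)/2 = 659, p = (1612 + 294)/2 = 953.
Check: 659 · 953 = 628027.

659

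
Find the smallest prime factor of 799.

17

799 is odd.
Digit sum 25, not divisible by 3.
Ends in 9: not divisible by 5.
7: 799 = 7·114 + 1
11: 799 = 11·72 + 7
13: 799 = 13·61 + 6
17: 799 = 17·47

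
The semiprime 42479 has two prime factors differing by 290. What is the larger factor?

397

Since p = q + 290, we have 42479 = q(q + 290), so q² + 290q − 42479 = 0.
Discriminant: 290² + 4·42479 = 84100 + 169916 = 254016; √254016 = 504.
q = (−290 + 504)/2 = 107, and p = q + 290 = 397.
Check: 107 · 397 = 42479.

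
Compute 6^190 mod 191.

1

6^1 ≡ 6 (mod 191)
6^2 ≡ 6^2 = 36 ≡ 36 (mod 191)
6^4 ≡ 36^2 = 1296 ≡ 150 (mod 191)
6^8 ≡ 150^2 = 22500 ≡ 153 (mod 191)
6^16 ≡ 153^2 = 23409 ≡ 107 (mod 191)
6^32 ≡ 107^2 = 11449 ≡ 180 (mod 191)
6^64 ≡ 180^2 = 32400 ≡ 121 (mod 191)
6^128 ≡ 121^2 = 14641 ≡ 125 (mod 191)
190 = 128 + 32 + 16 + 8 + 4 + 2 in binary powers of 2.
So 6^190 ≡ 125 · 180 · 107 · 153 · 150 · 36 ≡ 1 (mod 191).
Since the result is 1, base 6 gives no evidence that 191 is composite.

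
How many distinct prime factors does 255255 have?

255255 = 3 · 85085
85085 = 5 · 17017
17017 = 7 · 2431
2431 = 11 · 221
221 = 13 · 17
255255 = 3 · 5 · 7 · 11 · 13 · 17, which has 6 distinct prime factors.

6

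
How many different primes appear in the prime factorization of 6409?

6409 = 13 · 493
493 = 17 · 29
6409 = 13 · 17 · 29, which has 3 distinct prime factors.

3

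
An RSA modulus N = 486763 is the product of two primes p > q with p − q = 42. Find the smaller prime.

677

Since p = q + 42, we have 486763 = q(q + 42), so q² + 42q − 486763 = 0.
Discriminant: 42² + 4·486763 = 1764 + 1947052 = 1948816; √1948816 = 1396.
q = (−42 + 1396)/2 = 677, and p = q + 42 = 719.
Check: 677 · 719 = 486763.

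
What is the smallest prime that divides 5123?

5123 is odd.
Digit sum 11, not divisible by 3.
Ends in 3: not divisible by 5.
7: 5123 = 7·731 + 6
11: 5123 = 11·465 + 8
13: 5123 = 13·394 + 1
17: 5123 = 17·301 + 6
19: 5123 = 19·269 + 12
23: 5123 = 23·222 + 17
29: 5123 = 29·176 + 19
31: 5123 = 31·165 + 8
37: 5123 = 37·138 + 17
41: 5123 = 41·124 + 39
43: 5123 = 43·119 + 6
47: 5123 = 47·109

47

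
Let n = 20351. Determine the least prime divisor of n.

47

20351 is odd.
Digit sum 11, not divisible by 3.
Ends in 1: not divisible by 5.
7: 20351 = 7·2907 + 2
11: 20351 = 11·1850 + 1
13: 20351 = 13·1565 + 6
17: 20351 = 17·1197 + 2
19: 20351 = 19·1071 + 2
23: 20351 = 23·884 + 19
29: 20351 = 29·701 + 22
31: 20351 = 31·656 + 15
37: 20351 = 37·550 + 1
41: 20351 = 41·496 + 15
43: 20351 = 43·473 + 12
47: 20351 = 47·433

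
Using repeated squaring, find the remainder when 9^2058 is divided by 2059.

1161

9^1 ≡ 9 (mod 2059)
9^2 ≡ 9^2 = 81 ≡ 81 (mod 2059)
9^4 ≡ 81^2 = 6561 ≡ 384 (mod 2059)
9^8 ≡ 384^2 = 147456 ≡ 1267 (mod 2059)
9^16 ≡ 1267^2 = 1605289 ≡ 1328 (mod 2059)
9^32 ≡ 1328^2 = 1763584 ≡ 1080 (mod 2059)
9^64 ≡ 1080^2 = 1166400 ≡ 1006 (mod 2059)
9^128 ≡ 1006^2 = 1012036 ≡ 1067 (mod 2059)
9^256 ≡ 1067^2 = 1138489 ≡ 1921 (mod 2059)
9^512 ≡ 1921^2 = 3690241 ≡ 513 (mod 2059)
9^1024 ≡ 513^2 = 263169 ≡ 1676 (mod 2059)
9^2048 ≡ 1676^2 = 2808976 ≡ 500 (mod 2059)
2058 = 2048 + 8 + 2 in binary powers of 2.
So 9^2058 ≡ 500 · 1267 · 81 ≡ 1161 (mod 2059).
Since 1161 ≠ 1, base 9 is a Fermat witness: 2059 is composite.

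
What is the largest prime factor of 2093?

23

2093 = 7 · 299
299 = 13 · 23
23 is prime.
So 2093 = 7 · 13 · 23; the largest prime factor is 23.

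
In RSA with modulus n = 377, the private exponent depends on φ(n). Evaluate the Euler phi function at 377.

Factor: 377 = 13 · 29.
φ(377) = (13−1) · (29−1) = 12 · 28 = 336.

336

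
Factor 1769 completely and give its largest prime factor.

1769 = 29 · 61
61 is prime.
So 1769 = 29 · 61; the largest prime factor is 61.

61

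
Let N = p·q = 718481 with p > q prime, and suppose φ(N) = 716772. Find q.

φ(n) = (p−1)(q−1) = n − (p+q) + 1, so p + q = 718481 − 716772 + 1 = 1710.
p and q are the roots of t² − 1710t + 718481 = 0.
Discriminant: 1710² − 4·718481 = 2924100 − 2873924 = 50176; √50176 = 224.
q = (1710 − 224)/2 = 743, p = (1710 + 224)/2 = 967.
Check: 743 · 967 = 718481.

743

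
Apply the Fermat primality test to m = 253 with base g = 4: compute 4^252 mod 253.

4^1 ≡ 4 (mod 253)
4^2 ≡ 4^2 = 16 ≡ 16 (mod 253)
4^4 ≡ 16^2 = 256 ≡ 3 (mod 253)
4^8 ≡ 3^2 = 9 ≡ 9 (mod 253)
4^16 ≡ 9^2 = 81 ≡ 81 (mod 253)
4^32 ≡ 81^2 = 6561 ≡ 236 (mod 253)
4^64 ≡ 236^2 = 55696 ≡ 36 (mod 253)
4^128 ≡ 36^2 = 1296 ≡ 31 (mod 253)
252 = 128 + 64 + 32 + 16 + 8 + 4 in binary powers of 2.
So 4^252 ≡ 31 · 36 · 236 · 81 · 9 · 3 ≡ 236 (mod 253).
Since 236 ≠ 1, base 4 is a Fermat witness: 253 is composite.

236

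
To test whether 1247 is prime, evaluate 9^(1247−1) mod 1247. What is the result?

552

9^1 ≡ 9 (mod 1247)
9^2 ≡ 9^2 = 81 ≡ 81 (mod 1247)
9^4 ≡ 81^2 = 6561 ≡ 326 (mod 1247)
9^8 ≡ 326^2 = 106276 ≡ 281 (mod 1247)
9^16 ≡ 281^2 = 78961 ≡ 400 (mod 1247)
9^32 ≡ 400^2 = 160000 ≡ 384 (mod 1247)
9^64 ≡ 384^2 = 147456 ≡ 310 (mod 1247)
9^128 ≡ 310^2 = 96100 ≡ 81 (mod 1247)
9^256 ≡ 81^2 = 6561 ≡ 326 (mod 1247)
9^512 ≡ 326^2 = 106276 ≡ 281 (mod 1247)
9^1024 ≡ 281^2 = 78961 ≡ 400 (mod 1247)
1246 = 1024 + 128 + 64 + 16 + 8 + 4 + 2 in binary powers of 2.
So 9^1246 ≡ 400 · 81 · 310 · 400 · 281 · 326 · 81 ≡ 552 (mod 1247).
Since 552 ≠ 1, base 9 is a Fermat witness: 1247 is composite.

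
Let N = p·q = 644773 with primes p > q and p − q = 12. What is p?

809

Since p = q + 12, we have 644773 = q(q + 12), so q² + 12q − 644773 = 0.
Discriminant: 12² + 4·644773 = 144 + 2579092 = 2579236; √2579236 = 1606.
q = (−12 + 1606)/2 = 797, and p = q + 12 = 809.
Check: 797 · 809 = 644773.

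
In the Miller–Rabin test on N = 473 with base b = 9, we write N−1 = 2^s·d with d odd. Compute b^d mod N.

203

473 − 1 = 472 = 2^3 · 59, so d = 59.
9^1 ≡ 9 (mod 473)
9^2 ≡ 9^2 = 81 ≡ 81 (mod 473)
9^4 ≡ 81^2 = 6561 ≡ 412 (mod 473)
9^8 ≡ 412^2 = 169744 ≡ 410 (mod 473)
9^16 ≡ 410^2 = 168100 ≡ 185 (mod 473)
9^32 ≡ 185^2 = 34225 ≡ 169 (mod 473)
59 = 32 + 16 + 8 + 2 + 1 in binary powers of 2.
So 9^59 ≡ 169 · 185 · 410 · 81 · 9 ≡ 203 (mod 473).
Squaring chain: 203 → 58 → 53; never reaches −1, so base 9 is a Miller–Rabin witness that 473 is composite.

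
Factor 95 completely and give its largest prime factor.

19

95 = 5 · 19
19 is prime.
So 95 = 5 · 19; the largest prime factor is 19.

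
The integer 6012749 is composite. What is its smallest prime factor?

6012749 is odd.
Digit sum 29, not divisible by 3.
Ends in 9: not divisible by 5.
7: 6012749 = 7·858964 + 1
11: 6012749 = 11·546613 + 6
13: 6012749 = 13·462519 + 2
17: 6012749 = 17·353691 + 2
19: 6012749 = 19·316460 + 9
23: 6012749 = 23·261423 + 20
29: 6012749 = 29·207336 + 5
31: 6012749 = 31·193959 + 20
37: 6012749 = 37·162506 + 27
41: 6012749 = 41·146652 + 17
43: 6012749 = 43·139831 + 16
47: 6012749 = 47·127930 + 39
53: 6012749 = 53·113448 + 5
59: 6012749 = 59·101911

59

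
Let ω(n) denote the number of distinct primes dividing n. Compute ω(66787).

3

66787 = 7^2 · 1363
1363 = 29 · 47
66787 = 7^2 · 29 · 47, which has 3 distinct prime factors.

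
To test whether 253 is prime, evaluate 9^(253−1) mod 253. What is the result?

9^1 ≡ 9 (mod 253)
9^2 ≡ 9^2 = 81 ≡ 81 (mod 253)
9^4 ≡ 81^2 = 6561 ≡ 236 (mod 253)
9^8 ≡ 236^2 = 55696 ≡ 36 (mod 253)
9^16 ≡ 36^2 = 1296 ≡ 31 (mod 253)
9^32 ≡ 31^2 = 961 ≡ 202 (mod 253)
9^64 ≡ 202^2 = 40804 ≡ 71 (mod 253)
9^128 ≡ 71^2 = 5041 ≡ 234 (mod 253)
252 = 128 + 64 + 32 + 16 + 8 + 4 in binary powers of 2.
So 9^252 ≡ 234 · 71 · 202 · 31 · 36 · 236 ≡ 202 (mod 253).
Since 202 ≠ 1, base 9 is a Fermat witness: 253 is composite.

202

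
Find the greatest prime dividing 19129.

19129 = 11 · 1739
1739 = 37 · 47
47 is prime.
So 19129 = 11 · 37 · 47; the largest prime factor is 47.

47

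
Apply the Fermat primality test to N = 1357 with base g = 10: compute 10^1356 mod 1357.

10^1 ≡ 10 (mod 1357)
10^2 ≡ 10^2 = 100 ≡ 100 (mod 1357)
10^4 ≡ 100^2 = 10000 ≡ 501 (mod 1357)
10^8 ≡ 501^2 = 251001 ≡ 1313 (mod 1357)
10^16 ≡ 1313^2 = 1723969 ≡ 579 (mod 1357)
10^32 ≡ 579^2 = 335241 ≡ 62 (mod 1357)
10^64 ≡ 62^2 = 3844 ≡ 1130 (mod 1357)
10^128 ≡ 1130^2 = 1276900 ≡ 1320 (mod 1357)
10^256 ≡ 1320^2 = 1742400 ≡ 12 (mod 1357)
10^512 ≡ 12^2 = 144 ≡ 144 (mod 1357)
10^1024 ≡ 144^2 = 20736 ≡ 381 (mod 1357)
1356 = 1024 + 256 + 64 + 8 + 4 in binary powers of 2.
So 10^1356 ≡ 381 · 12 · 1130 · 1313 · 501 ≡ 196 (mod 1357).
Since 196 ≠ 1, base 10 is a Fermat witness: 1357 is composite.

196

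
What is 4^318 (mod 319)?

4^1 ≡ 4 (mod 319)
4^2 ≡ 4^2 = 16 ≡ 16 (mod 319)
4^4 ≡ 16^2 = 256 ≡ 256 (mod 319)
4^8 ≡ 256^2 = 65536 ≡ 141 (mod 319)
4^16 ≡ 141^2 = 19881 ≡ 103 (mod 319)
4^32 ≡ 103^2 = 10609 ≡ 82 (mod 319)
4^64 ≡ 82^2 = 6724 ≡ 25 (mod 319)
4^128 ≡ 25^2 = 625 ≡ 306 (mod 319)
4^256 ≡ 306^2 = 93636 ≡ 169 (mod 319)
318 = 256 + 32 + 16 + 8 + 4 + 2 in binary powers of 2.
So 4^318 ≡ 169 · 82 · 103 · 141 · 256 · 16 ≡ 284 (mod 319).
Since 284 ≠ 1, base 4 is a Fermat witness: 319 is composite.

284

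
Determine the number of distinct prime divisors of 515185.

515185 = 5 · 103037
103037 = 11 · 9367
9367 = 17 · 551
551 = 19 · 29
515185 = 5 · 11 · 17 · 19 · 29, which has 5 distinct prime factors.

5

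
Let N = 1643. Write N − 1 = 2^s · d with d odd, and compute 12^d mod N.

1643 − 1 = 1642 = 2^1 · 821, so d = 821.
12^1 ≡ 12 (mod 1643)
12^2 ≡ 12^2 = 144 ≡ 144 (mod 1643)
12^4 ≡ 144^2 = 20736 ≡ 1020 (mod 1643)
12^8 ≡ 1020^2 = 1040400 ≡ 381 (mod 1643)
12^16 ≡ 381^2 = 145161 ≡ 577 (mod 1643)
12^32 ≡ 577^2 = 332929 ≡ 1043 (mod 1643)
12^64 ≡ 1043^2 = 1087849 ≡ 183 (mod 1643)
12^128 ≡ 183^2 = 33489 ≡ 629 (mod 1643)
12^256 ≡ 629^2 = 395641 ≡ 1321 (mod 1643)
12^512 ≡ 1321^2 = 1745041 ≡ 175 (mod 1643)
821 = 512 + 256 + 32 + 16 + 4 + 1 in binary powers of 2.
So 12^821 ≡ 175 · 1321 · 1043 · 577 · 1020 · 12 ≡ 610 (mod 1643).
Squaring chain: 610; never reaches −1, so base 12 is a Miller–Rabin witness that 1643 is composite.

610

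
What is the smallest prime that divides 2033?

19

2033 is odd.
Digit sum 8, not divisible by 3.
Ends in 3: not divisible by 5.
7: 2033 = 7·290 + 3
11: 2033 = 11·184 + 9
13: 2033 = 13·156 + 5
17: 2033 = 17·119 + 10
19: 2033 = 19·107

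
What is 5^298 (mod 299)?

64

5^1 ≡ 5 (mod 299)
5^2 ≡ 5^2 = 25 ≡ 25 (mod 299)
5^4 ≡ 25^2 = 625 ≡ 27 (mod 299)
5^8 ≡ 27^2 = 729 ≡ 131 (mod 299)
5^16 ≡ 131^2 = 17161 ≡ 118 (mod 299)
5^32 ≡ 118^2 = 13924 ≡ 170 (mod 299)
5^64 ≡ 170^2 = 28900 ≡ 196 (mod 299)
5^128 ≡ 196^2 = 38416 ≡ 144 (mod 299)
5^256 ≡ 144^2 = 20736 ≡ 105 (mod 299)
298 = 256 + 32 + 8 + 2 in binary powers of 2.
So 5^298 ≡ 105 · 170 · 131 · 25 ≡ 64 (mod 299).
Since 64 ≠ 1, base 5 is a Fermat witness: 299 is composite.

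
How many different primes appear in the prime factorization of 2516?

2516 = 2^2 · 629
629 = 17 · 37
2516 = 2^2 · 17 · 37, which has 3 distinct prime factors.

3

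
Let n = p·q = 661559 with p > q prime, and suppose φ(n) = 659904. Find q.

673

φ(n) = (p−1)(q−1) = n − (p+q) + 1, so p + q = 661559 − 659904 + 1 = 1656.
p and q are the roots of t² − 1656t + 661559 = 0.
Discriminant: 1656² − 4·661559 = 2742336 − 2646236 = 96100; √96100 = 310.
q = (1656 − 310)/2 = 673, p = (1656 + 310)/2 = 983.
Check: 673 · 983 = 661559.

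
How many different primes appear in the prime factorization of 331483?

331483 = 17^2 · 1147
1147 = 31 · 37
331483 = 17^2 · 31 · 37, which has 3 distinct prime factors.

3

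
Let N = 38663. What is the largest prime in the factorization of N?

38663 = 23 · 1681
1681 = 41 · 41
41 = 41 · 1
So 38663 = 23 · 41^2; the largest prime factor is 41.

41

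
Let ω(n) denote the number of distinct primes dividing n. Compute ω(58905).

58905 = 3^2 · 6545
6545 = 5 · 1309
1309 = 7 · 187
187 = 11 · 17
58905 = 3^2 · 5 · 7 · 11 · 17, which has 5 distinct prime factors.

5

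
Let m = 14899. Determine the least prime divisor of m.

47

14899 is odd.
Digit sum 31, not divisible by 3.
Ends in 9: not divisible by 5.
7: 14899 = 7·2128 + 3
11: 14899 = 11·1354 + 5
13: 14899 = 13·1146 + 1
17: 14899 = 17·876 + 7
19: 14899 = 19·784 + 3
23: 14899 = 23·647 + 18
29: 14899 = 29·513 + 22
31: 14899 = 31·480 + 19
37: 14899 = 37·402 + 25
41: 14899 = 41·363 + 16
43: 14899 = 43·346 + 21
47: 14899 = 47·317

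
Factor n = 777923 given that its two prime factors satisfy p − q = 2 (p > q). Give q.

881

Since p = q + 2, we have 777923 = q(q + 2), so q² + 2q − 777923 = 0.
Discriminant: 2² + 4·777923 = 4 + 3111692 = 3111696; √3111696 = 1764.
q = (−2 + 1764)/2 = 881, and p = q + 2 = 883.
Check: 881 · 883 = 777923.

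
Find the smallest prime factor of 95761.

17

95761 is odd.
Digit sum 28, not divisible by 3.
Ends in 1: not divisible by 5.
7: 95761 = 7·13680 + 1
11: 95761 = 11·8705 + 6
13: 95761 = 13·7366 + 3
17: 95761 = 17·5633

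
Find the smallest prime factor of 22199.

22199 is odd.
Digit sum 23, not divisible by 3.
Ends in 9: not divisible by 5.
7: 22199 = 7·3171 + 2
11: 22199 = 11·2018 + 1
13: 22199 = 13·1707 + 8
17: 22199 = 17·1305 + 14
19: 22199 = 19·1168 + 7
23: 22199 = 23·965 + 4
29: 22199 = 29·765 + 14
31: 22199 = 31·716 + 3
37: 22199 = 37·599 + 36
41: 22199 = 41·541 + 18
43: 22199 = 43·516 + 11
47: 22199 = 47·472 + 15
53: 22199 = 53·418 + 45
59: 22199 = 59·376 + 15
61: 22199 = 61·363 + 56
67: 22199 = 67·331 + 22
71: 22199 = 71·312 + 47
73: 22199 = 73·304 + 7
79: 22199 = 79·281

79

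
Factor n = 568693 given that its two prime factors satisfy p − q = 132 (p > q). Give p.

Since p = q + 132, we have 568693 = q(q + 132), so q² + 132q − 568693 = 0.
Discriminant: 132² + 4·568693 = 17424 + 2274772 = 2292196; √2292196 = 1514.
q = (−132 + 1514)/2 = 691, and p = q + 132 = 823.
Check: 691 · 823 = 568693.

823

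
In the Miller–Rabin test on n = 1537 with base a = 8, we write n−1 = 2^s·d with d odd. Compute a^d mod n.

512

1537 − 1 = 1536 = 2^9 · 3, so d = 3.
8^1 ≡ 8 (mod 1537)
8^2 ≡ 8^2 = 64 ≡ 64 (mod 1537)
3 = 2 + 1 in binary powers of 2.
So 8^3 ≡ 64 · 8 ≡ 512 (mod 1537).
Squaring chain: 512 → 854 → 778 → 1243 → 364 → 314 → 228 → 1263 → 1300; never reaches −1, so base 8 is a Miller–Rabin witness that 1537 is composite.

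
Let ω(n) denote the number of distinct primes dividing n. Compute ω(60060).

6

60060 = 2^2 · 15015
15015 = 3 · 5005
5005 = 5 · 1001
1001 = 7 · 143
143 = 11 · 13
60060 = 2^2 · 3 · 5 · 7 · 11 · 13, which has 6 distinct prime factors.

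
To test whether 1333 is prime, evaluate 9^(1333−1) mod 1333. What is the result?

250

9^1 ≡ 9 (mod 1333)
9^2 ≡ 9^2 = 81 ≡ 81 (mod 1333)
9^4 ≡ 81^2 = 6561 ≡ 1229 (mod 1333)
9^8 ≡ 1229^2 = 1510441 ≡ 152 (mod 1333)
9^16 ≡ 152^2 = 23104 ≡ 443 (mod 1333)
9^32 ≡ 443^2 = 196249 ≡ 298 (mod 1333)
9^64 ≡ 298^2 = 88804 ≡ 826 (mod 1333)
9^128 ≡ 826^2 = 682276 ≡ 1113 (mod 1333)
9^256 ≡ 1113^2 = 1238769 ≡ 412 (mod 1333)
9^512 ≡ 412^2 = 169744 ≡ 453 (mod 1333)
9^1024 ≡ 453^2 = 205209 ≡ 1260 (mod 1333)
1332 = 1024 + 256 + 32 + 16 + 4 in binary powers of 2.
So 9^1332 ≡ 1260 · 412 · 298 · 443 · 1229 ≡ 250 (mod 1333).
Since 250 ≠ 1, base 9 is a Fermat witness: 1333 is composite.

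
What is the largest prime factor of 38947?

38947 = 17 · 2291
2291 = 29 · 79
79 is prime.
So 38947 = 17 · 29 · 79; the largest prime factor is 79.

79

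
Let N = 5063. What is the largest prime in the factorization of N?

83

5063 = 61 · 83
83 is prime.
So 5063 = 61 · 83; the largest prime factor is 83.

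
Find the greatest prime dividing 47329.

53

47329 = 19 · 2491
2491 = 47 · 53
53 is prime.
So 47329 = 19 · 47 · 53; the largest prime factor is 53.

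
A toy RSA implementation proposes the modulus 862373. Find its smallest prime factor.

29

862373 is odd.
Digit sum 29, not divisible by 3.
Ends in 3: not divisible by 5.
7: 862373 = 7·123196 + 1
11: 862373 = 11·78397 + 6
13: 862373 = 13·66336 + 5
17: 862373 = 17·50727 + 14
19: 862373 = 19·45388 + 1
23: 862373 = 23·37494 + 11
29: 862373 = 29·29737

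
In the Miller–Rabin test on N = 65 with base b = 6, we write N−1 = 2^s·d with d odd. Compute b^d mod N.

65 − 1 = 64 = 2^6 · 1, so d = 1.
6^1 ≡ 6 (mod 65)
1 = 1 in binary powers of 2.
So 6^1 ≡ 6 ≡ 6 (mod 65).
Squaring chain: 6 → 36 → 61 → 16 → 61 → 16; never reaches −1, so base 6 is a Miller–Rabin witness that 65 is composite.

6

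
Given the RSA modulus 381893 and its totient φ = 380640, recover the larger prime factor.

733

φ(n) = (p−1)(q−1) = n − (p+q) + 1, so p + q = 381893 − 380640 + 1 = 1254.
p and q are the roots of t² − 1254t + 381893 = 0.
Discriminant: 1254² − 4·381893 = 1572516 − 1527572 = 44944; √44944 = 212.
q = (1254 − 212)/2 = 521, p = (1254 + 212)/2 = 733.
Check: 521 · 733 = 381893.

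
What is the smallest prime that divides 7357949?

7357949 is odd.
Digit sum 44, not divisible by 3.
Ends in 9: not divisible by 5.
7: 7357949 = 7·1051135 + 4
11: 7357949 = 11·668904 + 5
13: 7357949 = 13·565996 + 1
17: 7357949 = 17·432820 + 9
19: 7357949 = 19·387260 + 9
23: 7357949 = 23·319910 + 19
29: 7357949 = 29·253722 + 11
31: 7357949 = 31·237353 + 6
37: 7357949 = 37·198863 + 18
41: 7357949 = 41·179462 + 7
43: 7357949 = 43·171115 + 4
47: 7357949 = 47·156552 + 5
53: 7357949 = 53·138829 + 12
59: 7357949 = 59·124711

59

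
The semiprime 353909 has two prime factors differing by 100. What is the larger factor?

Since p = q + 100, we have 353909 = q(q + 100), so q² + 100q − 353909 = 0.
Discriminant: 100² + 4·353909 = 10000 + 1415636 = 1425636; √1425636 = 1194.
q = (−100 + 1194)/2 = 547, and p = q + 100 = 647.
Check: 547 · 647 = 353909.

647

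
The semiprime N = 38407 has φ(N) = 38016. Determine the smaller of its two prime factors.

193

φ(n) = (p−1)(q−1) = n − (p+q) + 1, so p + q = 38407 − 38016 + 1 = 392.
p and q are the roots of t² − 392t + 38407 = 0.
Discriminant: 392² − 4·38407 = 153664 − 153628 = 36; √36 = 6.
q = (392 − 6)/2 = 193, p = (392 + 6)/2 = 199.
Check: 193 · 199 = 38407.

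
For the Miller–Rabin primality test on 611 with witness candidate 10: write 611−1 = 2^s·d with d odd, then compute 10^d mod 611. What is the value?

611 − 1 = 610 = 2^1 · 305, so d = 305.
10^1 ≡ 10 (mod 611)
10^2 ≡ 10^2 = 100 ≡ 100 (mod 611)
10^4 ≡ 100^2 = 10000 ≡ 224 (mod 611)
10^8 ≡ 224^2 = 50176 ≡ 74 (mod 611)
10^16 ≡ 74^2 = 5476 ≡ 588 (mod 611)
10^32 ≡ 588^2 = 345744 ≡ 529 (mod 611)
10^64 ≡ 529^2 = 279841 ≡ 3 (mod 611)
10^128 ≡ 3^2 = 9 ≡ 9 (mod 611)
10^256 ≡ 9^2 = 81 ≡ 81 (mod 611)
305 = 256 + 32 + 16 + 1 in binary powers of 2.
So 10^305 ≡ 81 · 529 · 588 · 10 ≡ 160 (mod 611).
Squaring chain: 160; never reaches −1, so base 10 is a Miller–Rabin witness that 611 is composite.

160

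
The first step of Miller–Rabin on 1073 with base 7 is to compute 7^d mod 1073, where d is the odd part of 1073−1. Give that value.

255

1073 − 1 = 1072 = 2^4 · 67, so d = 67.
7^1 ≡ 7 (mod 1073)
7^2 ≡ 7^2 = 49 ≡ 49 (mod 1073)
7^4 ≡ 49^2 = 2401 ≡ 255 (mod 1073)
7^8 ≡ 255^2 = 65025 ≡ 645 (mod 1073)
7^16 ≡ 645^2 = 416025 ≡ 774 (mod 1073)
7^32 ≡ 774^2 = 599076 ≡ 342 (mod 1073)
7^64 ≡ 342^2 = 116964 ≡ 7 (mod 1073)
67 = 64 + 2 + 1 in binary powers of 2.
So 7^67 ≡ 7 · 49 · 7 ≡ 255 (mod 1073).
Squaring chain: 255 → 645 → 774 → 342; never reaches −1, so base 7 is a Miller–Rabin witness that 1073 is composite.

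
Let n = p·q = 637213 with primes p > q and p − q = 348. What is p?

991

Since p = q + 348, we have 637213 = q(q + 348), so q² + 348q − 637213 = 0.
Discriminant: 348² + 4·637213 = 121104 + 2548852 = 2669956; √2669956 = 1634.
q = (−348 + 1634)/2 = 643, and p = q + 348 = 991.
Check: 643 · 991 = 637213.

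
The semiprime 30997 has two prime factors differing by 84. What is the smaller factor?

139

Since p = q + 84, we have 30997 = q(q + 84), so q² + 84q − 30997 = 0.
Discriminant: 84² + 4·30997 = 7056 + 123988 = 131044; √131044 = 362.
q = (−84 + 362)/2 = 139, and p = q + 84 = 223.
Check: 139 · 223 = 30997.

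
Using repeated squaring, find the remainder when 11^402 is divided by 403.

11^1 ≡ 11 (mod 403)
11^2 ≡ 11^2 = 121 ≡ 121 (mod 403)
11^4 ≡ 121^2 = 14641 ≡ 133 (mod 403)
11^8 ≡ 133^2 = 17689 ≡ 360 (mod 403)
11^16 ≡ 360^2 = 129600 ≡ 237 (mod 403)
11^32 ≡ 237^2 = 56169 ≡ 152 (mod 403)
11^64 ≡ 152^2 = 23104 ≡ 133 (mod 403)
11^128 ≡ 133^2 = 17689 ≡ 360 (mod 403)
11^256 ≡ 360^2 = 129600 ≡ 237 (mod 403)
402 = 256 + 128 + 16 + 2 in binary powers of 2.
So 11^402 ≡ 237 · 360 · 237 · 121 ≡ 233 (mod 403).
Since 233 ≠ 1, base 11 is a Fermat witness: 403 is composite.

233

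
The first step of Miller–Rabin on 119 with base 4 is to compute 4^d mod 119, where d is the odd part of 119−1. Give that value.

119 − 1 = 118 = 2^1 · 59, so d = 59.
4^1 ≡ 4 (mod 119)
4^2 ≡ 4^2 = 16 ≡ 16 (mod 119)
4^4 ≡ 16^2 = 256 ≡ 18 (mod 119)
4^8 ≡ 18^2 = 324 ≡ 86 (mod 119)
4^16 ≡ 86^2 = 7396 ≡ 18 (mod 119)
4^32 ≡ 18^2 = 324 ≡ 86 (mod 119)
59 = 32 + 16 + 8 + 2 + 1 in binary powers of 2.
So 4^59 ≡ 86 · 18 · 86 · 16 · 4 ≡ 30 (mod 119).
Squaring chain: 30; never reaches −1, so base 4 is a Miller–Rabin witness that 119 is composite.

30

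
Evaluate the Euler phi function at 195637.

177600

Factor: 195637 = 13 · 101 · 149.
φ(195637) = (13−1) · (101−1) · (149−1) = 12 · 100 · 148 = 177600.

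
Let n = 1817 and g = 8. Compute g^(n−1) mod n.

8^1 ≡ 8 (mod 1817)
8^2 ≡ 8^2 = 64 ≡ 64 (mod 1817)
8^4 ≡ 64^2 = 4096 ≡ 462 (mod 1817)
8^8 ≡ 462^2 = 213444 ≡ 855 (mod 1817)
8^16 ≡ 855^2 = 731025 ≡ 591 (mod 1817)
8^32 ≡ 591^2 = 349281 ≡ 417 (mod 1817)
8^64 ≡ 417^2 = 173889 ≡ 1274 (mod 1817)
8^128 ≡ 1274^2 = 1623076 ≡ 495 (mod 1817)
8^256 ≡ 495^2 = 245025 ≡ 1547 (mod 1817)
8^512 ≡ 1547^2 = 2393209 ≡ 220 (mod 1817)
8^1024 ≡ 220^2 = 48400 ≡ 1158 (mod 1817)
1816 = 1024 + 512 + 256 + 16 + 8 in binary powers of 2.
So 8^1816 ≡ 1158 · 220 · 1547 · 591 · 855 ≡ 836 (mod 1817).
Since 836 ≠ 1, base 8 is a Fermat witness: 1817 is composite.

836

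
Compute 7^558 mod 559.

259

7^1 ≡ 7 (mod 559)
7^2 ≡ 7^2 = 49 ≡ 49 (mod 559)
7^4 ≡ 49^2 = 2401 ≡ 165 (mod 559)
7^8 ≡ 165^2 = 27225 ≡ 393 (mod 559)
7^16 ≡ 393^2 = 154449 ≡ 165 (mod 559)
7^32 ≡ 165^2 = 27225 ≡ 393 (mod 559)
7^64 ≡ 393^2 = 154449 ≡ 165 (mod 559)
7^128 ≡ 165^2 = 27225 ≡ 393 (mod 559)
7^256 ≡ 393^2 = 154449 ≡ 165 (mod 559)
7^512 ≡ 165^2 = 27225 ≡ 393 (mod 559)
558 = 512 + 32 + 8 + 4 + 2 in binary powers of 2.
So 7^558 ≡ 393 · 393 · 393 · 165 · 49 ≡ 259 (mod 559).
Since 259 ≠ 1, base 7 is a Fermat witness: 559 is composite.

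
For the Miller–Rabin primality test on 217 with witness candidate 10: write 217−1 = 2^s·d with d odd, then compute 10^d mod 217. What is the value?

97

217 − 1 = 216 = 2^3 · 27, so d = 27.
10^1 ≡ 10 (mod 217)
10^2 ≡ 10^2 = 100 ≡ 100 (mod 217)
10^4 ≡ 100^2 = 10000 ≡ 18 (mod 217)
10^8 ≡ 18^2 = 324 ≡ 107 (mod 217)
10^16 ≡ 107^2 = 11449 ≡ 165 (mod 217)
27 = 16 + 8 + 2 + 1 in binary powers of 2.
So 10^27 ≡ 165 · 107 · 100 · 10 ≡ 97 (mod 217).
Squaring chain: 97 → 78 → 8; never reaches −1, so base 10 is a Miller–Rabin witness that 217 is composite.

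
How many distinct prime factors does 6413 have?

6413 = 11^2 · 53
6413 = 11^2 · 53, which has 2 distinct prime factors.

2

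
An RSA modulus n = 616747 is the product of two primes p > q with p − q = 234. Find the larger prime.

911

Since p = q + 234, we have 616747 = q(q + 234), so q² + 234q − 616747 = 0.
Discriminant: 234² + 4·616747 = 54756 + 2466988 = 2521744; √2521744 = 1588.
q = (−234 + 1588)/2 = 677, and p = q + 234 = 911.
Check: 677 · 911 = 616747.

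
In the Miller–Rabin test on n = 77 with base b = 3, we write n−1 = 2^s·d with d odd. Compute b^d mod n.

59

77 − 1 = 76 = 2^2 · 19, so d = 19.
3^1 ≡ 3 (mod 77)
3^2 ≡ 3^2 = 9 ≡ 9 (mod 77)
3^4 ≡ 9^2 = 81 ≡ 4 (mod 77)
3^8 ≡ 4^2 = 16 ≡ 16 (mod 77)
3^16 ≡ 16^2 = 256 ≡ 25 (mod 77)
19 = 16 + 2 + 1 in binary powers of 2.
So 3^19 ≡ 25 · 9 · 3 ≡ 59 (mod 77).
Squaring chain: 59 → 16; never reaches −1, so base 3 is a Miller–Rabin witness that 77 is composite.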